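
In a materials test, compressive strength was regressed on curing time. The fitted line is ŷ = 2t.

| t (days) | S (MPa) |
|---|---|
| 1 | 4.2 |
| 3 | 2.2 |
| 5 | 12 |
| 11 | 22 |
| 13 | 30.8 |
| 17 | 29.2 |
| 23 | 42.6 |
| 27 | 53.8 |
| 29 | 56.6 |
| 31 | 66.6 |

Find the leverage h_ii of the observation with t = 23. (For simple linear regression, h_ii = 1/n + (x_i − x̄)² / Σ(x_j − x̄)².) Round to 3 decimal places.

h = 0.144

t̄ = (1 + 3 + 5 + 11 + 13 + 17 + 23 + 27 + 29 + 31)/10 = 16
Σ(t − t̄)² = 225 + 169 + 121 + 25 + 9 + 1 + 49 + 121 + 169 + 225 = 1114
h = 1/10 + (7)²/1114 = 0.1 + 0.0439856 = 0.144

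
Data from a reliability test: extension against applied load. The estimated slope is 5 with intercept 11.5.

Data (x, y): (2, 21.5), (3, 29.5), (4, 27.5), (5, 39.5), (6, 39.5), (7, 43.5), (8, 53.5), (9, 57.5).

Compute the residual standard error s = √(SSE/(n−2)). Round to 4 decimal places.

s = 2.9439

x=2: ŷ = 11.5 + 5·2 = 21.5; e = 21.5 − 21.5 = 0
x=3: ŷ = 11.5 + 5·3 = 26.5; e = 29.5 − 26.5 = 3
x=4: ŷ = 11.5 + 5·4 = 31.5; e = 27.5 − 31.5 = -4
x=5: ŷ = 11.5 + 5·5 = 36.5; e = 39.5 − 36.5 = 3
x=6: ŷ = 11.5 + 5·6 = 41.5; e = 39.5 − 41.5 = -2
x=7: ŷ = 11.5 + 5·7 = 46.5; e = 43.5 − 46.5 = -3
x=8: ŷ = 11.5 + 5·8 = 51.5; e = 53.5 − 51.5 = 2
x=9: ŷ = 11.5 + 5·9 = 56.5; e = 57.5 − 56.5 = 1
SSE = 0 + 9 + 16 + 9 + 4 + 9 + 4 + 1 = 52
s = √(52/6) = √8.66667 ≈ 2.9439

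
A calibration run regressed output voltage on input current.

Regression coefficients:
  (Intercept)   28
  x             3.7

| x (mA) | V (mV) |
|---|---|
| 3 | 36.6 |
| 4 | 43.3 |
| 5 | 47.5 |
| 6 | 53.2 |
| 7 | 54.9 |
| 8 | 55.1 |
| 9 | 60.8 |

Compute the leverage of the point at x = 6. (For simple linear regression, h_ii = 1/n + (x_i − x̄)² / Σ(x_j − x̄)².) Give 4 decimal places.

x̄ = (3 + 4 + 5 + 6 + 7 + 8 + 9)/7 = 6
Σ(x − x̄)² = 9 + 4 + 1 + 0 + 1 + 4 + 9 = 28
h = 1/7 + (0)²/28 = 0.142857 + 0 = 0.1429

h = 0.1429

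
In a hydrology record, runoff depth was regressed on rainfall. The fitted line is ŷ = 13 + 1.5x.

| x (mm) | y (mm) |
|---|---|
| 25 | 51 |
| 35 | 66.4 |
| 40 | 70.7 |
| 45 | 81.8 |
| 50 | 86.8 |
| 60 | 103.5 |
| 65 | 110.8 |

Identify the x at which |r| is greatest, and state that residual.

x = 40, r = -2.3

x=25: ŷ = 13 + 1.5·25 = 50.5; r = 51 − 50.5 = 0.5
x=35: ŷ = 13 + 1.5·35 = 65.5; r = 66.4 − 65.5 = 0.9
x=40: ŷ = 13 + 1.5·40 = 73; r = 70.7 − 73 = -2.3
x=45: ŷ = 13 + 1.5·45 = 80.5; r = 81.8 − 80.5 = 1.3
x=50: ŷ = 13 + 1.5·50 = 88; r = 86.8 − 88 = -1.2
x=60: ŷ = 13 + 1.5·60 = 103; r = 103.5 − 103 = 0.5
x=65: ŷ = 13 + 1.5·65 = 110.5; r = 110.8 − 110.5 = 0.3
Largest |r| is 2.3 at x = 40, residual -2.3.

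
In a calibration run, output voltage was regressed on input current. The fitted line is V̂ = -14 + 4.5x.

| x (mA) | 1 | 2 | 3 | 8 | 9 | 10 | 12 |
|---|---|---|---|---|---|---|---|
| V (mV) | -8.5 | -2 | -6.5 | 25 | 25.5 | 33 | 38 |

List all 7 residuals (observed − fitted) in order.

x=1: V̂ = -14 + 4.5·1 = -9.5; r = -8.5 − (-9.5) = 1
x=2: V̂ = -14 + 4.5·2 = -5; r = -2 − (-5) = 3
x=3: V̂ = -14 + 4.5·3 = -0.5; r = -6.5 − (-0.5) = -6
x=8: V̂ = -14 + 4.5·8 = 22; r = 25 − 22 = 3
x=9: V̂ = -14 + 4.5·9 = 26.5; r = 25.5 − 26.5 = -1
x=10: V̂ = -14 + 4.5·10 = 31; r = 33 − 31 = 2
x=12: V̂ = -14 + 4.5·12 = 40; r = 38 − 40 = -2

1, 3, -6, 3, -1, 2, -2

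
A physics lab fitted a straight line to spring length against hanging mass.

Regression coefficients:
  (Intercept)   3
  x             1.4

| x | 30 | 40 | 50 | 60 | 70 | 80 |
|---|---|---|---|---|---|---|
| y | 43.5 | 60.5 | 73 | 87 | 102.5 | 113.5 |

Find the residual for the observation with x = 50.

ŷ = 3 + 1.4·50 = 73
e = 73 − 73 = 0

e = 0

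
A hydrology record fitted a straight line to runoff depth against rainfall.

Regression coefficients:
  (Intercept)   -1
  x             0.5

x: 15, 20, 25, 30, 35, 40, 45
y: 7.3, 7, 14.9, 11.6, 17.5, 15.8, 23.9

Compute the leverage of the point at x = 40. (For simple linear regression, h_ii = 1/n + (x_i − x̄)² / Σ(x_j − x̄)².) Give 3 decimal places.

h = 0.286

x̄ = (15 + 20 + 25 + 30 + 35 + 40 + 45)/7 = 30
Σ(x − x̄)² = 225 + 100 + 25 + 0 + 25 + 100 + 225 = 700
h = 1/7 + (10)²/700 = 0.142857 + 0.142857 = 0.286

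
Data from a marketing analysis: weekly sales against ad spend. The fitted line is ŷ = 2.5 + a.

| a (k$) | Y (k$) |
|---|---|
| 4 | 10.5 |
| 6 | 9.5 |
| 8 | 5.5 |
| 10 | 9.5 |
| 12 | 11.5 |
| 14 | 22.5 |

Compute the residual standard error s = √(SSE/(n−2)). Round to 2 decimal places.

a=4: ŷ = 2.5 + 4 = 6.5; r = 10.5 − 6.5 = 4
a=6: ŷ = 2.5 + 6 = 8.5; r = 9.5 − 8.5 = 1
a=8: ŷ = 2.5 + 8 = 10.5; r = 5.5 − 10.5 = -5
a=10: ŷ = 2.5 + 10 = 12.5; r = 9.5 − 12.5 = -3
a=12: ŷ = 2.5 + 12 = 14.5; r = 11.5 − 14.5 = -3
a=14: ŷ = 2.5 + 14 = 16.5; r = 22.5 − 16.5 = 6
SSE = 16 + 1 + 25 + 9 + 9 + 36 = 96
s = √(96/4) = √24 ≈ 4.90

s = 4.90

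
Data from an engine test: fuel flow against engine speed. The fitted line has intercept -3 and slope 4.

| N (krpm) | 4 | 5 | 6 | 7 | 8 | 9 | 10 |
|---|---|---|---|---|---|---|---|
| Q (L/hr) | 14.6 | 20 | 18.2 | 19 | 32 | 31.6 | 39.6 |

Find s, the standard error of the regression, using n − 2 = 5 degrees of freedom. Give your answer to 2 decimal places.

N=4: Q̂ = -3 + 4·4 = 13; r = 14.6 − 13 = 1.6
N=5: Q̂ = -3 + 4·5 = 17; r = 20 − 17 = 3
N=6: Q̂ = -3 + 4·6 = 21; r = 18.2 − 21 = -2.8
N=7: Q̂ = -3 + 4·7 = 25; r = 19 − 25 = -6
N=8: Q̂ = -3 + 4·8 = 29; r = 32 − 29 = 3
N=9: Q̂ = -3 + 4·9 = 33; r = 31.6 − 33 = -1.4
N=10: Q̂ = -3 + 4·10 = 37; r = 39.6 − 37 = 2.6
SSE = 2.56 + 9 + 7.84 + 36 + 9 + 1.96 + 6.76 = 73.12
s = √(73.12/5) = √14.624 ≈ 3.82

s = 3.82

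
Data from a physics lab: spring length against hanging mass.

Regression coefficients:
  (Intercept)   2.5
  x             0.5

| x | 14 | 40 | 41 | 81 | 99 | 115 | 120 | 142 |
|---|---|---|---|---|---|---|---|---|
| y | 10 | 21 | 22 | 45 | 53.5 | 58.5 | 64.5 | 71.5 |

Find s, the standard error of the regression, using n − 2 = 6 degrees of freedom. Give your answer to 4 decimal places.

x=14: ŷ = 2.5 + 0.5·14 = 9.5; r = 10 − 9.5 = 0.5
x=40: ŷ = 2.5 + 0.5·40 = 22.5; r = 21 − 22.5 = -1.5
x=41: ŷ = 2.5 + 0.5·41 = 23; r = 22 − 23 = -1
x=81: ŷ = 2.5 + 0.5·81 = 43; r = 45 − 43 = 2
x=99: ŷ = 2.5 + 0.5·99 = 52; r = 53.5 − 52 = 1.5
x=115: ŷ = 2.5 + 0.5·115 = 60; r = 58.5 − 60 = -1.5
x=120: ŷ = 2.5 + 0.5·120 = 62.5; r = 64.5 − 62.5 = 2
x=142: ŷ = 2.5 + 0.5·142 = 73.5; r = 71.5 − 73.5 = -2
SSE = 0.25 + 2.25 + 1 + 4 + 2.25 + 2.25 + 4 + 4 = 20
s = √(20/6) = √3.33333 ≈ 1.8257

s = 1.8257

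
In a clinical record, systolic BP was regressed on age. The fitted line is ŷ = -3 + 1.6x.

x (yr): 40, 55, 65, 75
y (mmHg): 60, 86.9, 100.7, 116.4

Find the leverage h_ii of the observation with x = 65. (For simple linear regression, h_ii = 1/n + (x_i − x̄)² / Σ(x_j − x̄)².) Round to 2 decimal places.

x̄ = (40 + 55 + 65 + 75)/4 = 58.75
Σ(x − x̄)² = 351.562 + 14.0625 + 39.0625 + 264.062 = 668.75
h = 1/4 + (6.25)²/668.75 = 0.25 + 0.0584112 = 0.31

h = 0.31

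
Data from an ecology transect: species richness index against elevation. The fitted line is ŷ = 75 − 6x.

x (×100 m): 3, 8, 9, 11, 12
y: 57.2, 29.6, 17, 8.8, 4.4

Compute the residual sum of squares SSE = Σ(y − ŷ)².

x=3: ŷ = 75 − 6·3 = 57; e = 57.2 − 57 = 0.2
x=8: ŷ = 75 − 6·8 = 27; e = 29.6 − 27 = 2.6
x=9: ŷ = 75 − 6·9 = 21; e = 17 − 21 = -4
x=11: ŷ = 75 − 6·11 = 9; e = 8.8 − 9 = -0.2
x=12: ŷ = 75 − 6·12 = 3; e = 4.4 − 3 = 1.4
SSE = 0.04 + 6.76 + 16 + 0.04 + 1.96 = 24.8

SSE = 24.8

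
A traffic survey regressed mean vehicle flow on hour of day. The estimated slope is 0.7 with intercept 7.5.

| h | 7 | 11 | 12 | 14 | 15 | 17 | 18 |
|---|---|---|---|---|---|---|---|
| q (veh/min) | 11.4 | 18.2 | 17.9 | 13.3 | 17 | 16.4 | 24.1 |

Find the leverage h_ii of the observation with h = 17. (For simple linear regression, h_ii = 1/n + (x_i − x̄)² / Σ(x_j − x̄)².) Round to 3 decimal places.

h = 0.292

h̄ = (7 + 11 + 12 + 14 + 15 + 17 + 18)/7 = 13.4286
Σ(h − h̄)² = 41.3265 + 5.89796 + 2.04082 + 0.326531 + 2.46939 + 12.7551 + 20.898 = 85.7143
h = 1/7 + (3.57143)²/85.7143 = 0.142857 + 0.14881 = 0.292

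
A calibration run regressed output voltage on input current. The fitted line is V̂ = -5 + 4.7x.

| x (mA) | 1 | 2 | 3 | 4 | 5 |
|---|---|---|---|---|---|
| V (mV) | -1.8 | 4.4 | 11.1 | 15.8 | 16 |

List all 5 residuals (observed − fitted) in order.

-1.5, 0, 2, 2, -2.5

x=1: V̂ = -5 + 4.7·1 = -0.3; e = -1.8 − (-0.3) = -1.5
x=2: V̂ = -5 + 4.7·2 = 4.4; e = 4.4 − 4.4 = 0
x=3: V̂ = -5 + 4.7·3 = 9.1; e = 11.1 − 9.1 = 2
x=4: V̂ = -5 + 4.7·4 = 13.8; e = 15.8 − 13.8 = 2
x=5: V̂ = -5 + 4.7·5 = 18.5; e = 16 − 18.5 = -2.5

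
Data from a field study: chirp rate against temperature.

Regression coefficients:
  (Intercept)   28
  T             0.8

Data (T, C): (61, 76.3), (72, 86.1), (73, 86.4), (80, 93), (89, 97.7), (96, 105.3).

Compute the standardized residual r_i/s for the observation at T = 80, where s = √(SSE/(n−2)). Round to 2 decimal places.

1.00

T=61: ŷ = 28 + 0.8·61 = 76.8; r = 76.3 − 76.8 = -0.5
T=72: ŷ = 28 + 0.8·72 = 85.6; r = 86.1 − 85.6 = 0.5
T=73: ŷ = 28 + 0.8·73 = 86.4; r = 86.4 − 86.4 = 0
T=80: ŷ = 28 + 0.8·80 = 92; r = 93 − 92 = 1
T=89: ŷ = 28 + 0.8·89 = 99.2; r = 97.7 − 99.2 = -1.5
T=96: ŷ = 28 + 0.8·96 = 104.8; r = 105.3 − 104.8 = 0.5
SSE = 0.25 + 0.25 + 0 + 1 + 2.25 + 0.25 = 4
s = √(4/4) = 1
r/s = 1 / 1 = 1.00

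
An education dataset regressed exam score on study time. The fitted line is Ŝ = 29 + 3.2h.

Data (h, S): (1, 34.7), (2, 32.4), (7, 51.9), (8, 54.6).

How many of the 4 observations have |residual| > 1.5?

h=1: Ŝ = 29 + 3.2·1 = 32.2; r = 34.7 − 32.2 = 2.5
h=2: Ŝ = 29 + 3.2·2 = 35.4; r = 32.4 − 35.4 = -3
h=7: Ŝ = 29 + 3.2·7 = 51.4; r = 51.9 − 51.4 = 0.5
h=8: Ŝ = 29 + 3.2·8 = 54.6; r = 54.6 − 54.6 = 0
|r| > 1.5: h=1 (|r|=2.5), h=2 (|r|=3) → 2

2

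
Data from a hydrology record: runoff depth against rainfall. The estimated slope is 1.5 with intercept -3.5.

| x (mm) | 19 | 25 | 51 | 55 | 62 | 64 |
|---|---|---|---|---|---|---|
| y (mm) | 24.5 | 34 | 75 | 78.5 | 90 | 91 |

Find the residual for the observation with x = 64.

e = -1.5

ŷ = -3.5 + 1.5·64 = 92.5
e = 91 − 92.5 = -1.5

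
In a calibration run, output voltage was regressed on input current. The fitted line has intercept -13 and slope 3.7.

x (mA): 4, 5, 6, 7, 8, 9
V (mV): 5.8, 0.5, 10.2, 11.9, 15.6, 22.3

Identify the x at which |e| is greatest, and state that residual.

x=4: V̂ = -13 + 3.7·4 = 1.8; e = 5.8 − 1.8 = 4
x=5: V̂ = -13 + 3.7·5 = 5.5; e = 0.5 − 5.5 = -5
x=6: V̂ = -13 + 3.7·6 = 9.2; e = 10.2 − 9.2 = 1
x=7: V̂ = -13 + 3.7·7 = 12.9; e = 11.9 − 12.9 = -1
x=8: V̂ = -13 + 3.7·8 = 16.6; e = 15.6 − 16.6 = -1
x=9: V̂ = -13 + 3.7·9 = 20.3; e = 22.3 − 20.3 = 2
Largest |e| is 5 at x = 5, residual -5.

x = 5, e = -5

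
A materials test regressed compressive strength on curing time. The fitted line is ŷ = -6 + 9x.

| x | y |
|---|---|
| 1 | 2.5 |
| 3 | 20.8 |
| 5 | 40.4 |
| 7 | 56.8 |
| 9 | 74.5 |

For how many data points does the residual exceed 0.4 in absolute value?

3

x=1: ŷ = -6 + 9·1 = 3; r = 2.5 − 3 = -0.5
x=3: ŷ = -6 + 9·3 = 21; r = 20.8 − 21 = -0.2
x=5: ŷ = -6 + 9·5 = 39; r = 40.4 − 39 = 1.4
x=7: ŷ = -6 + 9·7 = 57; r = 56.8 − 57 = -0.2
x=9: ŷ = -6 + 9·9 = 75; r = 74.5 − 75 = -0.5
|r| > 0.4: x=1 (|r|=0.5), x=5 (|r|=1.4), x=9 (|r|=0.5) → 3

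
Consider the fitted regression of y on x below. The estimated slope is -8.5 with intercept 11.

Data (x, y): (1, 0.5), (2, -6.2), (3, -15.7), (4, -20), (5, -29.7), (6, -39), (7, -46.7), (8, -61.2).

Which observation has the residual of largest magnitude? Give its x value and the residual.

x=1: ŷ = 11 − 8.5·1 = 2.5; r = 0.5 − 2.5 = -2
x=2: ŷ = 11 − 8.5·2 = -6; r = -6.2 − (-6) = -0.2
x=3: ŷ = 11 − 8.5·3 = -14.5; r = -15.7 − (-14.5) = -1.2
x=4: ŷ = 11 − 8.5·4 = -23; r = -20 − (-23) = 3
x=5: ŷ = 11 − 8.5·5 = -31.5; r = -29.7 − (-31.5) = 1.8
x=6: ŷ = 11 − 8.5·6 = -40; r = -39 − (-40) = 1
x=7: ŷ = 11 − 8.5·7 = -48.5; r = -46.7 − (-48.5) = 1.8
x=8: ŷ = 11 − 8.5·8 = -57; r = -61.2 − (-57) = -4.2
Largest |r| is 4.2 at x = 8, residual -4.2.

x = 8, r = -4.2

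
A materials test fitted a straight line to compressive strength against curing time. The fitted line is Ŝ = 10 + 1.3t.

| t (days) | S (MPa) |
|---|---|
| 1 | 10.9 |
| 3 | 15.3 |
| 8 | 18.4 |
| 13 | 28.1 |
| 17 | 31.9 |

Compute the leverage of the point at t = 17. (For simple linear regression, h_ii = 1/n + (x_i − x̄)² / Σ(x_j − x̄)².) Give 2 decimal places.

t̄ = (1 + 3 + 8 + 13 + 17)/5 = 8.4
Σ(t − t̄)² = 54.76 + 29.16 + 0.16 + 21.16 + 73.96 = 179.2
h = 1/5 + (8.6)²/179.2 = 0.2 + 0.412723 = 0.61

h = 0.61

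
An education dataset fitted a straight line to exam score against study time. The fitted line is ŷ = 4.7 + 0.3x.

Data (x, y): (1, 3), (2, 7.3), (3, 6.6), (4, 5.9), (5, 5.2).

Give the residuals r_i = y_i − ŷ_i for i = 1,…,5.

x=1: ŷ = 4.7 + 0.3·1 = 5; r = 3 − 5 = -2
x=2: ŷ = 4.7 + 0.3·2 = 5.3; r = 7.3 − 5.3 = 2
x=3: ŷ = 4.7 + 0.3·3 = 5.6; r = 6.6 − 5.6 = 1
x=4: ŷ = 4.7 + 0.3·4 = 5.9; r = 5.9 − 5.9 = 0
x=5: ŷ = 4.7 + 0.3·5 = 6.2; r = 5.2 − 6.2 = -1

-2, 2, 1, 0, -1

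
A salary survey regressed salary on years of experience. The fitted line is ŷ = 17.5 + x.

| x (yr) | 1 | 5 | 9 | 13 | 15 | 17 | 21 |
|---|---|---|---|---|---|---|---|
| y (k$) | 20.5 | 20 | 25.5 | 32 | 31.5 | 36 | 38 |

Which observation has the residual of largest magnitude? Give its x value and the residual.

x=1: ŷ = 17.5 + 1 = 18.5; r = 20.5 − 18.5 = 2
x=5: ŷ = 17.5 + 5 = 22.5; r = 20 − 22.5 = -2.5
x=9: ŷ = 17.5 + 9 = 26.5; r = 25.5 − 26.5 = -1
x=13: ŷ = 17.5 + 13 = 30.5; r = 32 − 30.5 = 1.5
x=15: ŷ = 17.5 + 15 = 32.5; r = 31.5 − 32.5 = -1
x=17: ŷ = 17.5 + 17 = 34.5; r = 36 − 34.5 = 1.5
x=21: ŷ = 17.5 + 21 = 38.5; r = 38 − 38.5 = -0.5
Largest |r| is 2.5 at x = 5, residual -2.5.

x = 5, r = -2.5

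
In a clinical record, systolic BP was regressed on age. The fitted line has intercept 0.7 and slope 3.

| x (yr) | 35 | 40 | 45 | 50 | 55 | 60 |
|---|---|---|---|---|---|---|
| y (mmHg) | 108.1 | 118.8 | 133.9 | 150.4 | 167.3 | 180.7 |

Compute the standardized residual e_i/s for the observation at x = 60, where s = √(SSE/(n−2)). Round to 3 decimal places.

0.000

x=35: ŷ = 0.7 + 3·35 = 105.7; e = 108.1 − 105.7 = 2.4
x=40: ŷ = 0.7 + 3·40 = 120.7; e = 118.8 − 120.7 = -1.9
x=45: ŷ = 0.7 + 3·45 = 135.7; e = 133.9 − 135.7 = -1.8
x=50: ŷ = 0.7 + 3·50 = 150.7; e = 150.4 − 150.7 = -0.3
x=55: ŷ = 0.7 + 3·55 = 165.7; e = 167.3 − 165.7 = 1.6
x=60: ŷ = 0.7 + 3·60 = 180.7; e = 180.7 − 180.7 = 0
SSE = 5.76 + 3.61 + 3.24 + 0.09 + 2.56 + 0 = 15.26
s = √(15.26/4) = 1.9532
e/s = 0 / 1.9532 = 0.000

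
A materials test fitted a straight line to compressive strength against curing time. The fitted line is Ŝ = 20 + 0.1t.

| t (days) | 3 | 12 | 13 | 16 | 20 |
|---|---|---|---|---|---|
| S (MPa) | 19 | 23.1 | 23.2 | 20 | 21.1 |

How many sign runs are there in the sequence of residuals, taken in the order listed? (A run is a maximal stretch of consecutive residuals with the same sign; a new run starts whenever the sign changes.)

t=3: Ŝ = 20 + 0.1·3 = 20.3; r = 19 − 20.3 = -1.3
t=12: Ŝ = 20 + 0.1·12 = 21.2; r = 23.1 − 21.2 = 1.9
t=13: Ŝ = 20 + 0.1·13 = 21.3; r = 23.2 − 21.3 = 1.9
t=16: Ŝ = 20 + 0.1·16 = 21.6; r = 20 − 21.6 = -1.6
t=20: Ŝ = 20 + 0.1·20 = 22; r = 21.1 − 22 = -0.9
Signs: − + + − −
Runs: −×1, +×2, −×2 → 3

3 runs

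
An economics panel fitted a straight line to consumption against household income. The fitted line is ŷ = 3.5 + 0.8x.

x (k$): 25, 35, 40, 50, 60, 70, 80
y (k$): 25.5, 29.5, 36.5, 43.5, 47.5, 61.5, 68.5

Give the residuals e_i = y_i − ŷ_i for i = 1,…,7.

2, -2, 1, 0, -4, 2, 1

x=25: ŷ = 3.5 + 0.8·25 = 23.5; e = 25.5 − 23.5 = 2
x=35: ŷ = 3.5 + 0.8·35 = 31.5; e = 29.5 − 31.5 = -2
x=40: ŷ = 3.5 + 0.8·40 = 35.5; e = 36.5 − 35.5 = 1
x=50: ŷ = 3.5 + 0.8·50 = 43.5; e = 43.5 − 43.5 = 0
x=60: ŷ = 3.5 + 0.8·60 = 51.5; e = 47.5 − 51.5 = -4
x=70: ŷ = 3.5 + 0.8·70 = 59.5; e = 61.5 − 59.5 = 2
x=80: ŷ = 3.5 + 0.8·80 = 67.5; e = 68.5 − 67.5 = 1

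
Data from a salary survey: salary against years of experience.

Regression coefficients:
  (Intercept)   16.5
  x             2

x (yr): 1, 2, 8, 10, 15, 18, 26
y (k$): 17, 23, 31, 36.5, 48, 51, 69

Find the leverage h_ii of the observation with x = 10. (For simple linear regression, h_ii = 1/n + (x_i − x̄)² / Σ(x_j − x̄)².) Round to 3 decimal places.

h = 0.147

x̄ = (1 + 2 + 8 + 10 + 15 + 18 + 26)/7 = 11.4286
Σ(x − x̄)² = 108.755 + 88.898 + 11.7551 + 2.04082 + 12.7551 + 43.1837 + 212.327 = 479.714
h = 1/7 + (-1.42857)²/479.714 = 0.142857 + 0.00425423 = 0.147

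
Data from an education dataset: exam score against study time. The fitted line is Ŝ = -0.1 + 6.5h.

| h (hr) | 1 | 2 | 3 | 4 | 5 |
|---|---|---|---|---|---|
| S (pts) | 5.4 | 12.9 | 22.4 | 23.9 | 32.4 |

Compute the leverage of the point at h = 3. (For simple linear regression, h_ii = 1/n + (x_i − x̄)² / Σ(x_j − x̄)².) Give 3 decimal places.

h̄ = (1 + 2 + 3 + 4 + 5)/5 = 3
Σ(h − h̄)² = 4 + 1 + 0 + 1 + 4 = 10
h = 1/5 + (0)²/10 = 0.2 + 0 = 0.200

h = 0.200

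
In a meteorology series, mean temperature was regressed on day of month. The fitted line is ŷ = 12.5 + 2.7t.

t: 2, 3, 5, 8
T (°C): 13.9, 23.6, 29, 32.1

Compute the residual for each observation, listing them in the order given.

t=2: ŷ = 12.5 + 2.7·2 = 17.9; r = 13.9 − 17.9 = -4
t=3: ŷ = 12.5 + 2.7·3 = 20.6; r = 23.6 − 20.6 = 3
t=5: ŷ = 12.5 + 2.7·5 = 26; r = 29 − 26 = 3
t=8: ŷ = 12.5 + 2.7·8 = 34.1; r = 32.1 − 34.1 = -2

-4, 3, 3, -2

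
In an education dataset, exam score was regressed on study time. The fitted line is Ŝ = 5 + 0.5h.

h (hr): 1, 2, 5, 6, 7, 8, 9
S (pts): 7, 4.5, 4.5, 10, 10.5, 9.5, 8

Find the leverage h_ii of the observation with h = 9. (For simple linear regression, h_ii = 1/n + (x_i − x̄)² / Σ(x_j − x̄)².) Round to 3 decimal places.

h̄ = (1 + 2 + 5 + 6 + 7 + 8 + 9)/7 = 5.42857
Σ(h − h̄)² = 19.6122 + 11.7551 + 0.183673 + 0.326531 + 2.46939 + 6.61224 + 12.7551 = 53.7143
h = 1/7 + (3.57143)²/53.7143 = 0.142857 + 0.237462 = 0.380

h = 0.380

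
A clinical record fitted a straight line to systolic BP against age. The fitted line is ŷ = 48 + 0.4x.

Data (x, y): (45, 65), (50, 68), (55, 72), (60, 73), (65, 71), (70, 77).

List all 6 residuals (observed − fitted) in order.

x=45: ŷ = 48 + 0.4·45 = 66; r = 65 − 66 = -1
x=50: ŷ = 48 + 0.4·50 = 68; r = 68 − 68 = 0
x=55: ŷ = 48 + 0.4·55 = 70; r = 72 − 70 = 2
x=60: ŷ = 48 + 0.4·60 = 72; r = 73 − 72 = 1
x=65: ŷ = 48 + 0.4·65 = 74; r = 71 − 74 = -3
x=70: ŷ = 48 + 0.4·70 = 76; r = 77 − 76 = 1

-1, 0, 2, 1, -3, 1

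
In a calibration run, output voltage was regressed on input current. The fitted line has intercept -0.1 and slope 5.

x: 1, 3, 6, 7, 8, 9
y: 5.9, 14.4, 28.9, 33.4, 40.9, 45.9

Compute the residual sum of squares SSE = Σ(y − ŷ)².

x=1: ŷ = -0.1 + 5·1 = 4.9; r = 5.9 − 4.9 = 1
x=3: ŷ = -0.1 + 5·3 = 14.9; r = 14.4 − 14.9 = -0.5
x=6: ŷ = -0.1 + 5·6 = 29.9; r = 28.9 − 29.9 = -1
x=7: ŷ = -0.1 + 5·7 = 34.9; r = 33.4 − 34.9 = -1.5
x=8: ŷ = -0.1 + 5·8 = 39.9; r = 40.9 − 39.9 = 1
x=9: ŷ = -0.1 + 5·9 = 44.9; r = 45.9 − 44.9 = 1
SSE = 1 + 0.25 + 1 + 2.25 + 1 + 1 = 6.5

SSE = 6.5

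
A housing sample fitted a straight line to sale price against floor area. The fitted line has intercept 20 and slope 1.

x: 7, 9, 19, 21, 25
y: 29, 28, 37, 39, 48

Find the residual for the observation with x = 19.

ŷ = 20 + 19 = 39
e = 37 − 39 = -2

e = -2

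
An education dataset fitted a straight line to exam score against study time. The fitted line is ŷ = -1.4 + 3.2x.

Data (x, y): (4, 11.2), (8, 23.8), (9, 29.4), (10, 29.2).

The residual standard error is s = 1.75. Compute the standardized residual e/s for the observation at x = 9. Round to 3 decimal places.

1.143

ŷ = -1.4 + 3.2·9 = 27.4
e = 29.4 − 27.4 = 2
e/s = 2 / 1.75 = 1.143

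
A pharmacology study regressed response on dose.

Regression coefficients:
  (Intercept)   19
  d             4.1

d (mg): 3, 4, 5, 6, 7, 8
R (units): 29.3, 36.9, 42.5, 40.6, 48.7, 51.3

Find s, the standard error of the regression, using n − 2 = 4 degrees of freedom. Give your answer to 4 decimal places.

d=3: R̂ = 19 + 4.1·3 = 31.3; e = 29.3 − 31.3 = -2
d=4: R̂ = 19 + 4.1·4 = 35.4; e = 36.9 − 35.4 = 1.5
d=5: R̂ = 19 + 4.1·5 = 39.5; e = 42.5 − 39.5 = 3
d=6: R̂ = 19 + 4.1·6 = 43.6; e = 40.6 − 43.6 = -3
d=7: R̂ = 19 + 4.1·7 = 47.7; e = 48.7 − 47.7 = 1
d=8: R̂ = 19 + 4.1·8 = 51.8; e = 51.3 − 51.8 = -0.5
SSE = 4 + 2.25 + 9 + 9 + 1 + 0.25 = 25.5
s = √(25.5/4) = √6.375 ≈ 2.5249

s = 2.5249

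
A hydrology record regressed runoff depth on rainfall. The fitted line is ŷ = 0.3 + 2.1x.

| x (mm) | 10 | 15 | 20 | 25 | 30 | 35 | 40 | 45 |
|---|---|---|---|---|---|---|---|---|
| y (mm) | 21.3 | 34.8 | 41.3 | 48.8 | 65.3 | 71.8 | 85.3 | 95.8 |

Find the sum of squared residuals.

SSE = 36

x=10: ŷ = 0.3 + 2.1·10 = 21.3; r = 21.3 − 21.3 = 0
x=15: ŷ = 0.3 + 2.1·15 = 31.8; r = 34.8 − 31.8 = 3
x=20: ŷ = 0.3 + 2.1·20 = 42.3; r = 41.3 − 42.3 = -1
x=25: ŷ = 0.3 + 2.1·25 = 52.8; r = 48.8 − 52.8 = -4
x=30: ŷ = 0.3 + 2.1·30 = 63.3; r = 65.3 − 63.3 = 2
x=35: ŷ = 0.3 + 2.1·35 = 73.8; r = 71.8 − 73.8 = -2
x=40: ŷ = 0.3 + 2.1·40 = 84.3; r = 85.3 − 84.3 = 1
x=45: ŷ = 0.3 + 2.1·45 = 94.8; r = 95.8 − 94.8 = 1
SSE = 0 + 9 + 1 + 16 + 4 + 4 + 1 + 1 = 36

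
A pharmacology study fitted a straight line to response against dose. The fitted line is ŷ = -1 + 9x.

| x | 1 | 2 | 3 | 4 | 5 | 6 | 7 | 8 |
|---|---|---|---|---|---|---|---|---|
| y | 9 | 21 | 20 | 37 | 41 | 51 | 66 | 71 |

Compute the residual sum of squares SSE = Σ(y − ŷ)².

x=1: ŷ = -1 + 9·1 = 8; e = 9 − 8 = 1
x=2: ŷ = -1 + 9·2 = 17; e = 21 − 17 = 4
x=3: ŷ = -1 + 9·3 = 26; e = 20 − 26 = -6
x=4: ŷ = -1 + 9·4 = 35; e = 37 − 35 = 2
x=5: ŷ = -1 + 9·5 = 44; e = 41 − 44 = -3
x=6: ŷ = -1 + 9·6 = 53; e = 51 − 53 = -2
x=7: ŷ = -1 + 9·7 = 62; e = 66 − 62 = 4
x=8: ŷ = -1 + 9·8 = 71; e = 71 − 71 = 0
SSE = 1 + 16 + 36 + 4 + 9 + 4 + 16 + 0 = 86

SSE = 86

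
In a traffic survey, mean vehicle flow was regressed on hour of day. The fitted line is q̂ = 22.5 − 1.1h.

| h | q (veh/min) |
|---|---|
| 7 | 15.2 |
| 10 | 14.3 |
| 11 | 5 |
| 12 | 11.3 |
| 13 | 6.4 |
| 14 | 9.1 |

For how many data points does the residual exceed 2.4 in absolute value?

h=7: q̂ = 22.5 − 1.1·7 = 14.8; e = 15.2 − 14.8 = 0.4
h=10: q̂ = 22.5 − 1.1·10 = 11.5; e = 14.3 − 11.5 = 2.8
h=11: q̂ = 22.5 − 1.1·11 = 10.4; e = 5 − 10.4 = -5.4
h=12: q̂ = 22.5 − 1.1·12 = 9.3; e = 11.3 − 9.3 = 2
h=13: q̂ = 22.5 − 1.1·13 = 8.2; e = 6.4 − 8.2 = -1.8
h=14: q̂ = 22.5 − 1.1·14 = 7.1; e = 9.1 − 7.1 = 2
|e| > 2.4: h=10 (|e|=2.8), h=11 (|e|=5.4) → 2

2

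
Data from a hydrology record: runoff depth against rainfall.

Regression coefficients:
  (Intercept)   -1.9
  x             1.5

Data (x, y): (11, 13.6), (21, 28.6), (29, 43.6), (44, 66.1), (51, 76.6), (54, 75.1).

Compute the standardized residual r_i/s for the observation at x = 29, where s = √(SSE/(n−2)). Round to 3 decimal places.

0.730

x=11: ŷ = -1.9 + 1.5·11 = 14.6; r = 13.6 − 14.6 = -1
x=21: ŷ = -1.9 + 1.5·21 = 29.6; r = 28.6 − 29.6 = -1
x=29: ŷ = -1.9 + 1.5·29 = 41.6; r = 43.6 − 41.6 = 2
x=44: ŷ = -1.9 + 1.5·44 = 64.1; r = 66.1 − 64.1 = 2
x=51: ŷ = -1.9 + 1.5·51 = 74.6; r = 76.6 − 74.6 = 2
x=54: ŷ = -1.9 + 1.5·54 = 79.1; r = 75.1 − 79.1 = -4
SSE = 1 + 1 + 4 + 4 + 4 + 16 = 30
s = √(30/4) = 2.73861
r/s = 2 / 2.73861 = 0.730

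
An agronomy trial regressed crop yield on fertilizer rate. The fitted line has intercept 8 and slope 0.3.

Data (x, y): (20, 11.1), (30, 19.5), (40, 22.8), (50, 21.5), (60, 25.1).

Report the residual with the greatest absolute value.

e = -2.9

x=20: ŷ = 8 + 0.3·20 = 14; e = 11.1 − 14 = -2.9
x=30: ŷ = 8 + 0.3·30 = 17; e = 19.5 − 17 = 2.5
x=40: ŷ = 8 + 0.3·40 = 20; e = 22.8 − 20 = 2.8
x=50: ŷ = 8 + 0.3·50 = 23; e = 21.5 − 23 = -1.5
x=60: ŷ = 8 + 0.3·60 = 26; e = 25.1 − 26 = -0.9
Largest |e| is 2.9 at x = 20, residual -2.9.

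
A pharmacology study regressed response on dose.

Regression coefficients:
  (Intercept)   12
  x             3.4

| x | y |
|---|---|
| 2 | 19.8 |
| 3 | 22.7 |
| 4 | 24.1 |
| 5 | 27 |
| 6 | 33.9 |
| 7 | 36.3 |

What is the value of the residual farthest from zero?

x=2: ŷ = 12 + 3.4·2 = 18.8; e = 19.8 − 18.8 = 1
x=3: ŷ = 12 + 3.4·3 = 22.2; e = 22.7 − 22.2 = 0.5
x=4: ŷ = 12 + 3.4·4 = 25.6; e = 24.1 − 25.6 = -1.5
x=5: ŷ = 12 + 3.4·5 = 29; e = 27 − 29 = -2
x=6: ŷ = 12 + 3.4·6 = 32.4; e = 33.9 − 32.4 = 1.5
x=7: ŷ = 12 + 3.4·7 = 35.8; e = 36.3 − 35.8 = 0.5
Largest |e| is 2 at x = 5, residual -2.

e = -2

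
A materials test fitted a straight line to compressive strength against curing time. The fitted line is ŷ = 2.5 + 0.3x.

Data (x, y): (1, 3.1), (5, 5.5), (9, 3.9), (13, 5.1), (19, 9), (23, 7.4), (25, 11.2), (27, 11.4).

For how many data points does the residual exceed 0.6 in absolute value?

x=1: ŷ = 2.5 + 0.3·1 = 2.8; r = 3.1 − 2.8 = 0.3
x=5: ŷ = 2.5 + 0.3·5 = 4; r = 5.5 − 4 = 1.5
x=9: ŷ = 2.5 + 0.3·9 = 5.2; r = 3.9 − 5.2 = -1.3
x=13: ŷ = 2.5 + 0.3·13 = 6.4; r = 5.1 − 6.4 = -1.3
x=19: ŷ = 2.5 + 0.3·19 = 8.2; r = 9 − 8.2 = 0.8
x=23: ŷ = 2.5 + 0.3·23 = 9.4; r = 7.4 − 9.4 = -2
x=25: ŷ = 2.5 + 0.3·25 = 10; r = 11.2 − 10 = 1.2
x=27: ŷ = 2.5 + 0.3·27 = 10.6; r = 11.4 − 10.6 = 0.8
|r| > 0.6: x=5 (|r|=1.5), x=9 (|r|=1.3), x=13 (|r|=1.3), x=19 (|r|=0.8), x=23 (|r|=2), x=25 (|r|=1.2), x=27 (|r|=0.8) → 7

7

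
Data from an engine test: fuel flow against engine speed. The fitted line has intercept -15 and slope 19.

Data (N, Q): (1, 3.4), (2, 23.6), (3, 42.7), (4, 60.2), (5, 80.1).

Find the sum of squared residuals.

N=1: ŷ = -15 + 19·1 = 4; r = 3.4 − 4 = -0.6
N=2: ŷ = -15 + 19·2 = 23; r = 23.6 − 23 = 0.6
N=3: ŷ = -15 + 19·3 = 42; r = 42.7 − 42 = 0.7
N=4: ŷ = -15 + 19·4 = 61; r = 60.2 − 61 = -0.8
N=5: ŷ = -15 + 19·5 = 80; r = 80.1 − 80 = 0.1
SSE = 0.36 + 0.36 + 0.49 + 0.64 + 0.01 = 1.86

SSE = 1.86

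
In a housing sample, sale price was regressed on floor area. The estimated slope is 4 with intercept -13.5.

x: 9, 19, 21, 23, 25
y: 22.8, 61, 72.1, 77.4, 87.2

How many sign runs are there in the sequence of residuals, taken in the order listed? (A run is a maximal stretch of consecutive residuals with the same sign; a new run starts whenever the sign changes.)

5 runs

x=9: ŷ = -13.5 + 4·9 = 22.5; r = 22.8 − 22.5 = 0.3
x=19: ŷ = -13.5 + 4·19 = 62.5; r = 61 − 62.5 = -1.5
x=21: ŷ = -13.5 + 4·21 = 70.5; r = 72.1 − 70.5 = 1.6
x=23: ŷ = -13.5 + 4·23 = 78.5; r = 77.4 − 78.5 = -1.1
x=25: ŷ = -13.5 + 4·25 = 86.5; r = 87.2 − 86.5 = 0.7
Signs: + − + − +
Runs: +×1, −×1, +×1, −×1, +×1 → 5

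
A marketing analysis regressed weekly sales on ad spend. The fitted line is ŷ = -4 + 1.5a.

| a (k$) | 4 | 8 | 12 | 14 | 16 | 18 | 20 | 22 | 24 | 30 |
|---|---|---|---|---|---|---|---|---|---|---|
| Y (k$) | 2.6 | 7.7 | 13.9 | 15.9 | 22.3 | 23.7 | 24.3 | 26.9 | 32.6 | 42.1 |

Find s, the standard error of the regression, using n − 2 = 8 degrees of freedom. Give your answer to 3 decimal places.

s = 1.428

a=4: ŷ = -4 + 1.5·4 = 2; r = 2.6 − 2 = 0.6
a=8: ŷ = -4 + 1.5·8 = 8; r = 7.7 − 8 = -0.3
a=12: ŷ = -4 + 1.5·12 = 14; r = 13.9 − 14 = -0.1
a=14: ŷ = -4 + 1.5·14 = 17; r = 15.9 − 17 = -1.1
a=16: ŷ = -4 + 1.5·16 = 20; r = 22.3 − 20 = 2.3
a=18: ŷ = -4 + 1.5·18 = 23; r = 23.7 − 23 = 0.7
a=20: ŷ = -4 + 1.5·20 = 26; r = 24.3 − 26 = -1.7
a=22: ŷ = -4 + 1.5·22 = 29; r = 26.9 − 29 = -2.1
a=24: ŷ = -4 + 1.5·24 = 32; r = 32.6 − 32 = 0.6
a=30: ŷ = -4 + 1.5·30 = 41; r = 42.1 − 41 = 1.1
SSE = 0.36 + 0.09 + 0.01 + 1.21 + 5.29 + 0.49 + 2.89 + 4.41 + 0.36 + 1.21 = 16.32
s = √(16.32/8) = √2.04 ≈ 1.428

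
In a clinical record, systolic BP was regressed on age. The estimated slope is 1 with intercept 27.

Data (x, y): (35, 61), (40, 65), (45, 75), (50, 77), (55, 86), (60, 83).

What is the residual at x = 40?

ŷ = 27 + 40 = 67
e = 65 − 67 = -2

e = -2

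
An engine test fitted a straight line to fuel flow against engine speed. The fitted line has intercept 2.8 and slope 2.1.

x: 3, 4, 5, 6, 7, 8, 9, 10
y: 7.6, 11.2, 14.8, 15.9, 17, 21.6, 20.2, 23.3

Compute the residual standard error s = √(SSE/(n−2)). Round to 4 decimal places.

x=3: ŷ = 2.8 + 2.1·3 = 9.1; e = 7.6 − 9.1 = -1.5
x=4: ŷ = 2.8 + 2.1·4 = 11.2; e = 11.2 − 11.2 = 0
x=5: ŷ = 2.8 + 2.1·5 = 13.3; e = 14.8 − 13.3 = 1.5
x=6: ŷ = 2.8 + 2.1·6 = 15.4; e = 15.9 − 15.4 = 0.5
x=7: ŷ = 2.8 + 2.1·7 = 17.5; e = 17 − 17.5 = -0.5
x=8: ŷ = 2.8 + 2.1·8 = 19.6; e = 21.6 − 19.6 = 2
x=9: ŷ = 2.8 + 2.1·9 = 21.7; e = 20.2 − 21.7 = -1.5
x=10: ŷ = 2.8 + 2.1·10 = 23.8; e = 23.3 − 23.8 = -0.5
SSE = 2.25 + 0 + 2.25 + 0.25 + 0.25 + 4 + 2.25 + 0.25 = 11.5
s = √(11.5/6) = √1.91667 ≈ 1.3844

s = 1.3844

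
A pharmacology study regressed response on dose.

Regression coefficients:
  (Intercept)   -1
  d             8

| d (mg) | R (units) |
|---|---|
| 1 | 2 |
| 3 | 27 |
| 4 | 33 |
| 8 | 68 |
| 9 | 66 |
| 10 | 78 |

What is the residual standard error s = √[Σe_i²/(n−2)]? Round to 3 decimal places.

s = 4.899

d=1: R̂ = -1 + 8·1 = 7; e = 2 − 7 = -5
d=3: R̂ = -1 + 8·3 = 23; e = 27 − 23 = 4
d=4: R̂ = -1 + 8·4 = 31; e = 33 − 31 = 2
d=8: R̂ = -1 + 8·8 = 63; e = 68 − 63 = 5
d=9: R̂ = -1 + 8·9 = 71; e = 66 − 71 = -5
d=10: R̂ = -1 + 8·10 = 79; e = 78 − 79 = -1
SSE = 25 + 16 + 4 + 25 + 25 + 1 = 96
s = √(96/4) = √24 ≈ 4.899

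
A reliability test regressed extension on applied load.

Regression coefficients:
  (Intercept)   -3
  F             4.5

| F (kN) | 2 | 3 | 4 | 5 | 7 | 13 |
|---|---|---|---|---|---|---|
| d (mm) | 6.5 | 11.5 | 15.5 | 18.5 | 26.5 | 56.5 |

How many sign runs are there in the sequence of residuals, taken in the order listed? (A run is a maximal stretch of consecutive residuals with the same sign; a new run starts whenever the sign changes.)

F=2: ŷ = -3 + 4.5·2 = 6; e = 6.5 − 6 = 0.5
F=3: ŷ = -3 + 4.5·3 = 10.5; e = 11.5 − 10.5 = 1
F=4: ŷ = -3 + 4.5·4 = 15; e = 15.5 − 15 = 0.5
F=5: ŷ = -3 + 4.5·5 = 19.5; e = 18.5 − 19.5 = -1
F=7: ŷ = -3 + 4.5·7 = 28.5; e = 26.5 − 28.5 = -2
F=13: ŷ = -3 + 4.5·13 = 55.5; e = 56.5 − 55.5 = 1
Signs: + + + − − +
Runs: +×3, −×2, +×1 → 3

3 runs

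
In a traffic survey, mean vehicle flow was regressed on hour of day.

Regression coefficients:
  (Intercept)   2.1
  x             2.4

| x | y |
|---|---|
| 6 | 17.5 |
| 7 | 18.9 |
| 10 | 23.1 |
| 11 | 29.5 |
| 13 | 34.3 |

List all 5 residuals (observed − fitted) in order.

x=6: ŷ = 2.1 + 2.4·6 = 16.5; r = 17.5 − 16.5 = 1
x=7: ŷ = 2.1 + 2.4·7 = 18.9; r = 18.9 − 18.9 = 0
x=10: ŷ = 2.1 + 2.4·10 = 26.1; r = 23.1 − 26.1 = -3
x=11: ŷ = 2.1 + 2.4·11 = 28.5; r = 29.5 − 28.5 = 1
x=13: ŷ = 2.1 + 2.4·13 = 33.3; r = 34.3 − 33.3 = 1

1, 0, -3, 1, 1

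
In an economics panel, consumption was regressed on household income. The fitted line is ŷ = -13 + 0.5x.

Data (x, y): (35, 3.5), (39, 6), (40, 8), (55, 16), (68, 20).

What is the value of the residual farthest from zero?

x=35: ŷ = -13 + 0.5·35 = 4.5; r = 3.5 − 4.5 = -1
x=39: ŷ = -13 + 0.5·39 = 6.5; r = 6 − 6.5 = -0.5
x=40: ŷ = -13 + 0.5·40 = 7; r = 8 − 7 = 1
x=55: ŷ = -13 + 0.5·55 = 14.5; r = 16 − 14.5 = 1.5
x=68: ŷ = -13 + 0.5·68 = 21; r = 20 − 21 = -1
Largest |r| is 1.5 at x = 55, residual 1.5.

r = 1.5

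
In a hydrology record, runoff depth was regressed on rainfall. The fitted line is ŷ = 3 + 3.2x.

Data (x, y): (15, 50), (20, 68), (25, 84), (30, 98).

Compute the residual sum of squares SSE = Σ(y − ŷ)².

SSE = 4

x=15: ŷ = 3 + 3.2·15 = 51; r = 50 − 51 = -1
x=20: ŷ = 3 + 3.2·20 = 67; r = 68 − 67 = 1
x=25: ŷ = 3 + 3.2·25 = 83; r = 84 − 83 = 1
x=30: ŷ = 3 + 3.2·30 = 99; r = 98 − 99 = -1
SSE = 1 + 1 + 1 + 1 = 4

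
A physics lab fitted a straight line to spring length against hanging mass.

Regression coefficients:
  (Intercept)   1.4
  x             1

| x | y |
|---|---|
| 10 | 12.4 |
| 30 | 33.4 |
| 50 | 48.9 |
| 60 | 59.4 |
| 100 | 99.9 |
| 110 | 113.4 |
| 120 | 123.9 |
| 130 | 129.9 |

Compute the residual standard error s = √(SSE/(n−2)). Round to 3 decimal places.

s = 2.236

x=10: ŷ = 1.4 + 10 = 11.4; r = 12.4 − 11.4 = 1
x=30: ŷ = 1.4 + 30 = 31.4; r = 33.4 − 31.4 = 2
x=50: ŷ = 1.4 + 50 = 51.4; r = 48.9 − 51.4 = -2.5
x=60: ŷ = 1.4 + 60 = 61.4; r = 59.4 − 61.4 = -2
x=100: ŷ = 1.4 + 100 = 101.4; r = 99.9 − 101.4 = -1.5
x=110: ŷ = 1.4 + 110 = 111.4; r = 113.4 − 111.4 = 2
x=120: ŷ = 1.4 + 120 = 121.4; r = 123.9 − 121.4 = 2.5
x=130: ŷ = 1.4 + 130 = 131.4; r = 129.9 − 131.4 = -1.5
SSE = 1 + 4 + 6.25 + 4 + 2.25 + 4 + 6.25 + 2.25 = 30
s = √(30/6) = √5 ≈ 2.236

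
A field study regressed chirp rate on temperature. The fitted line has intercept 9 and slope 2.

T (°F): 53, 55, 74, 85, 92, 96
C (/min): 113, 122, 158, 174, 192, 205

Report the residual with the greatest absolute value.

T=53: ŷ = 9 + 2·53 = 115; e = 113 − 115 = -2
T=55: ŷ = 9 + 2·55 = 119; e = 122 − 119 = 3
T=74: ŷ = 9 + 2·74 = 157; e = 158 − 157 = 1
T=85: ŷ = 9 + 2·85 = 179; e = 174 − 179 = -5
T=92: ŷ = 9 + 2·92 = 193; e = 192 − 193 = -1
T=96: ŷ = 9 + 2·96 = 201; e = 205 − 201 = 4
Largest |e| is 5 at T = 85, residual -5.

e = -5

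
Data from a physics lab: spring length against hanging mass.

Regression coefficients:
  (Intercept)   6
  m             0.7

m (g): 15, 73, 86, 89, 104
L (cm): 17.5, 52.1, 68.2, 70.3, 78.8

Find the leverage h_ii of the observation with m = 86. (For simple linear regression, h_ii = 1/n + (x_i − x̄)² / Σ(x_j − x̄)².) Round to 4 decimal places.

m̄ = (15 + 73 + 86 + 89 + 104)/5 = 73.4
Σ(m − m̄)² = 3410.56 + 0.16 + 158.76 + 243.36 + 936.36 = 4749.2
h = 1/5 + (12.6)²/4749.2 = 0.2 + 0.0334288 = 0.2334

h = 0.2334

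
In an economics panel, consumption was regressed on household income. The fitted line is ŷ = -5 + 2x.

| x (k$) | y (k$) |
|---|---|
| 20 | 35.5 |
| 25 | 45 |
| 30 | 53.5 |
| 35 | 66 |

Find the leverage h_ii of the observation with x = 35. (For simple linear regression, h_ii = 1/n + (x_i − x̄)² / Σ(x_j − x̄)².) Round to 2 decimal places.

h = 0.70

x̄ = (20 + 25 + 30 + 35)/4 = 27.5
Σ(x − x̄)² = 56.25 + 6.25 + 6.25 + 56.25 = 125
h = 1/4 + (7.5)²/125 = 0.25 + 0.45 = 0.70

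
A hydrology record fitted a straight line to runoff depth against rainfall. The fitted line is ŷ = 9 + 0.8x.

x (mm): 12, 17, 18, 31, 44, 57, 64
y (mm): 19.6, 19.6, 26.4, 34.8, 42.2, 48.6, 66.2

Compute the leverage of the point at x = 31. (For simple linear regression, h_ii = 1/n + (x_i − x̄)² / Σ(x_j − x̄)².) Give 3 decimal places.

h = 0.148

x̄ = (12 + 17 + 18 + 31 + 44 + 57 + 64)/7 = 34.7143
Σ(x − x̄)² = 515.939 + 313.796 + 279.367 + 13.7959 + 86.2245 + 496.653 + 857.653 = 2563.43
h = 1/7 + (-3.71429)²/2563.43 = 0.142857 + 0.00538182 = 0.148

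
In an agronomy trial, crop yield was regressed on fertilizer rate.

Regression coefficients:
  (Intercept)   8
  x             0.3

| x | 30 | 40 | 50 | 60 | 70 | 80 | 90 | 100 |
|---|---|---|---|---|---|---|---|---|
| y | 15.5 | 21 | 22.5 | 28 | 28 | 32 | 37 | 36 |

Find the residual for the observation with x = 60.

ŷ = 8 + 0.3·60 = 26
r = 28 − 26 = 2

r = 2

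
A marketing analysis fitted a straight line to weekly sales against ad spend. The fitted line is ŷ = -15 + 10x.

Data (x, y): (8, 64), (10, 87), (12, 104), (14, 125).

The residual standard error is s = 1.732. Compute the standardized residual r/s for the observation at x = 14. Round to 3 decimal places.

0.000

ŷ = -15 + 10·14 = 125
r = 125 − 125 = 0
r/s = 0 / 1.732 = 0.000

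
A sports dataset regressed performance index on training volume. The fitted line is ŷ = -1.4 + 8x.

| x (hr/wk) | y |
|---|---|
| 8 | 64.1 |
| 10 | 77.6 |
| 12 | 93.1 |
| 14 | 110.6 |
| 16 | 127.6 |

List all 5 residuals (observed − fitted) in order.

x=8: ŷ = -1.4 + 8·8 = 62.6; r = 64.1 − 62.6 = 1.5
x=10: ŷ = -1.4 + 8·10 = 78.6; r = 77.6 − 78.6 = -1
x=12: ŷ = -1.4 + 8·12 = 94.6; r = 93.1 − 94.6 = -1.5
x=14: ŷ = -1.4 + 8·14 = 110.6; r = 110.6 − 110.6 = 0
x=16: ŷ = -1.4 + 8·16 = 126.6; r = 127.6 − 126.6 = 1

1.5, -1, -1.5, 0, 1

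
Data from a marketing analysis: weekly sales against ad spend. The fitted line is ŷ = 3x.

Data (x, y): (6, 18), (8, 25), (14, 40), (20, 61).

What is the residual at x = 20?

e = 1

ŷ = 3·20 = 60
e = 61 − 60 = 1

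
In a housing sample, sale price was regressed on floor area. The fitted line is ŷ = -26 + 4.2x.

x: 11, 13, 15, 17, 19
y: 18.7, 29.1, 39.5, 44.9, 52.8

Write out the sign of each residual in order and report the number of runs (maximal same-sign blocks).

x=11: ŷ = -26 + 4.2·11 = 20.2; r = 18.7 − 20.2 = -1.5
x=13: ŷ = -26 + 4.2·13 = 28.6; r = 29.1 − 28.6 = 0.5
x=15: ŷ = -26 + 4.2·15 = 37; r = 39.5 − 37 = 2.5
x=17: ŷ = -26 + 4.2·17 = 45.4; r = 44.9 − 45.4 = -0.5
x=19: ŷ = -26 + 4.2·19 = 53.8; r = 52.8 − 53.8 = -1
Signs: − + + − −
Runs: −×1, +×2, −×2 → 3

3 runs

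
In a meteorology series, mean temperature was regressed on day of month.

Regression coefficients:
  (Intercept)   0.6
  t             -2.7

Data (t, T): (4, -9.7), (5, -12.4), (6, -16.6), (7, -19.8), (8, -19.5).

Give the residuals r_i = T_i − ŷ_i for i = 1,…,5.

t=4: ŷ = 0.6 − 2.7·4 = -10.2; r = -9.7 − (-10.2) = 0.5
t=5: ŷ = 0.6 − 2.7·5 = -12.9; r = -12.4 − (-12.9) = 0.5
t=6: ŷ = 0.6 − 2.7·6 = -15.6; r = -16.6 − (-15.6) = -1
t=7: ŷ = 0.6 − 2.7·7 = -18.3; r = -19.8 − (-18.3) = -1.5
t=8: ŷ = 0.6 − 2.7·8 = -21; r = -19.5 − (-21) = 1.5

0.5, 0.5, -1, -1.5, 1.5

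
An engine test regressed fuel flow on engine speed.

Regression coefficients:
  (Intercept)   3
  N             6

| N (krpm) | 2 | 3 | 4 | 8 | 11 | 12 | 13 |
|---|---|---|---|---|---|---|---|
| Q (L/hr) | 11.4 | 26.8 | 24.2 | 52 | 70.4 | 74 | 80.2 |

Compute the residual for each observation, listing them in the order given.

N=2: ŷ = 3 + 6·2 = 15; e = 11.4 − 15 = -3.6
N=3: ŷ = 3 + 6·3 = 21; e = 26.8 − 21 = 5.8
N=4: ŷ = 3 + 6·4 = 27; e = 24.2 − 27 = -2.8
N=8: ŷ = 3 + 6·8 = 51; e = 52 − 51 = 1
N=11: ŷ = 3 + 6·11 = 69; e = 70.4 − 69 = 1.4
N=12: ŷ = 3 + 6·12 = 75; e = 74 − 75 = -1
N=13: ŷ = 3 + 6·13 = 81; e = 80.2 − 81 = -0.8

-3.6, 5.8, -2.8, 1, 1.4, -1, -0.8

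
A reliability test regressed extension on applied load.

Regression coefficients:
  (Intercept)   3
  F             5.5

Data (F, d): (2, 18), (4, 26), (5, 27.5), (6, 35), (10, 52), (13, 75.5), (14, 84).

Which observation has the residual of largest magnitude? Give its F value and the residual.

F=2: ŷ = 3 + 5.5·2 = 14; r = 18 − 14 = 4
F=4: ŷ = 3 + 5.5·4 = 25; r = 26 − 25 = 1
F=5: ŷ = 3 + 5.5·5 = 30.5; r = 27.5 − 30.5 = -3
F=6: ŷ = 3 + 5.5·6 = 36; r = 35 − 36 = -1
F=10: ŷ = 3 + 5.5·10 = 58; r = 52 − 58 = -6
F=13: ŷ = 3 + 5.5·13 = 74.5; r = 75.5 − 74.5 = 1
F=14: ŷ = 3 + 5.5·14 = 80; r = 84 − 80 = 4
Largest |r| is 6 at F = 10, residual -6.

F = 10, r = -6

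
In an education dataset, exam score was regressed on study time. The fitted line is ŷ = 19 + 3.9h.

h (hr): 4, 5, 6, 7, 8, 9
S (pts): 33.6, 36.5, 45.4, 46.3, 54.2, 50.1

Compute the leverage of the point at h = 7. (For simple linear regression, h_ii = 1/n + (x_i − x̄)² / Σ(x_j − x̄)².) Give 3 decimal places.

h = 0.181

h̄ = (4 + 5 + 6 + 7 + 8 + 9)/6 = 6.5
Σ(h − h̄)² = 6.25 + 2.25 + 0.25 + 0.25 + 2.25 + 6.25 = 17.5
h = 1/6 + (0.5)²/17.5 = 0.166667 + 0.0142857 = 0.181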